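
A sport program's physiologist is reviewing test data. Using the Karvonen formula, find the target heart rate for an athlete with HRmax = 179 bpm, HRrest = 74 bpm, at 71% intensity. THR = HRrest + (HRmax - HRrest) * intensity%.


HRR = 179 - 74 = 105
THR = 74 + 105 * 0.71
= 74 + 74.55
= 148.55 bpm

148.55 bpm


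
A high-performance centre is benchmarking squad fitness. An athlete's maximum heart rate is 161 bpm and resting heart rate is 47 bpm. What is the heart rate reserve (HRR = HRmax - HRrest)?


HRR = HRmax - HRrest
= 161 - 47
= 114 bpm

114 bpm


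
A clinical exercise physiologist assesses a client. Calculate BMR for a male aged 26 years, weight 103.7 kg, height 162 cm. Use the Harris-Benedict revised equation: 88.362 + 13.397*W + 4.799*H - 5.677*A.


Substituting values:
W term = 13.397 * 103.7 = 1389.2689
H term = 4.799 * 162 = 777.438
A term = 5.677 * 26 = 147.602
BMR = 2107.47 kcal/day

2107.47 kcal/day


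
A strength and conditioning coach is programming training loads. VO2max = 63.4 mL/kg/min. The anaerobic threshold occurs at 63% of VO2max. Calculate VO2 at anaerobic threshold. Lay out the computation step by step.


AT fraction = 63 / 100 = 0.63
AT VO2 = 63.4 * 0.63
= 39.94 mL/kg/min

39.94 mL/kg/min


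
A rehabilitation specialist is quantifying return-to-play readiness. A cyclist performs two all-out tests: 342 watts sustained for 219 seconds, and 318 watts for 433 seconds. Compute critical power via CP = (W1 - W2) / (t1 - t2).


W1 = P1 * t1 = 342 * 219 = 74898 J
W2 = P2 * t2 = 318 * 433 = 137694 J
CP = (74898 - 137694) / (219 - 433)
= 293.44 W

293.44 W


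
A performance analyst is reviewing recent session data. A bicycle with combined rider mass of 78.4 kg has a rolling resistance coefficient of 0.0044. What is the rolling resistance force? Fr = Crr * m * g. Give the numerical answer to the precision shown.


Fr = 0.0044 * 78.4 * 9.81
= 0.34496 * 9.81
= 3.384 N

3.384 N


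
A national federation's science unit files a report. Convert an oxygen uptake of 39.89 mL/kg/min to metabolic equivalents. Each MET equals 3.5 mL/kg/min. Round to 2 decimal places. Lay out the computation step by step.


One MET = 3.5 mL/kg/min
Number of METs = 39.89 / 3.5
= 11.4 METs

11.4 METs


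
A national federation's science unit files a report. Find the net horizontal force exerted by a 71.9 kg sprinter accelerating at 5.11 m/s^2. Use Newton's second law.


Newton's second law: F = m * a
F = 71.9 * 5.11 = 367.41 N

367.41 N


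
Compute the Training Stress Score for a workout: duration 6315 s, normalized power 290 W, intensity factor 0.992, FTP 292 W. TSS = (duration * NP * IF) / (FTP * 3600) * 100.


Product = 6315 * 290 * 0.992 = 1816699.2
Base = 292 * 3600 = 1051200
TSS = 1816699.2 / 1051200 * 100 = 172.82

172.82 TSS


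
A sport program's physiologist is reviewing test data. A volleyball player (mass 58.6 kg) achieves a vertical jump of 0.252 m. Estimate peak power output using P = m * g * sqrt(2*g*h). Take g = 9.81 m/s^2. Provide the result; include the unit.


2 * g * h = 2 * 9.81 * 0.252 = 4.94424
sqrt(4.94424) = 2.223565 m/s
P = 58.6 * 9.81 * 2.223565 = 1278.25 W

1278.25 W


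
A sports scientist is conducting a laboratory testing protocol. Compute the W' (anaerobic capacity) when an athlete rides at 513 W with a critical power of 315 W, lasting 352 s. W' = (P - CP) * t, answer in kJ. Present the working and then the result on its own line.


Above-CP power = 198 W
Duration = 352 s
W' = 198 * 352 = 69696 J
Convert: 69696 / 1000 = 69.696 kJ

69.696 kJ


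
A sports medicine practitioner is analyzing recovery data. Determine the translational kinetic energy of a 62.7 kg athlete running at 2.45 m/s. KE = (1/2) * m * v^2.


KE = 0.5 * m * v^2
= 0.5 * 62.7 * 2.45^2
= 0.5 * 62.7 * 6.0025
= 188.18 J

188.18 J


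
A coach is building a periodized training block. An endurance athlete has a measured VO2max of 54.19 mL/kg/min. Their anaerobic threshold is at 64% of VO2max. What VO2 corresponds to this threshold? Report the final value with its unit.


Anaerobic threshold VO2 = VO2max * 64%
= 54.19 * 0.64
= 34.68 mL/kg/min

34.68 mL/kg/min


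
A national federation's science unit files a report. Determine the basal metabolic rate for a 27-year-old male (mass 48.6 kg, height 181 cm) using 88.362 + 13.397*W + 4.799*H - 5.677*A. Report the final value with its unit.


BMR = 88.362 + 13.397*48.6 + 4.799*181 - 5.677*27
= 1454.8 kcal/day

1454.8 kcal/day


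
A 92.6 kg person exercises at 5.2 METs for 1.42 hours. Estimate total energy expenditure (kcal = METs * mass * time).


Energy = METs * mass(kg) * time(h)
= 5.2 * 92.6 * 1.42
= 683.76 kcal

683.76 kcal


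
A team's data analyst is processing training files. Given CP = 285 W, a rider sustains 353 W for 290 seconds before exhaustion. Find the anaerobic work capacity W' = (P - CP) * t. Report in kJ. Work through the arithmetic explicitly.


Excess power = 353 - 285 = 68 W
Work above CP = 68 * 290 = 19720 J
W' = 19.72 kJ

19.72 kJ


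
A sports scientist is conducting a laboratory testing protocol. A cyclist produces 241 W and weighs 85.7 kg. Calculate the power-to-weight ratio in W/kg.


P/W = power / mass
= 241 / 85.7
= 2.812 W/kg

2.812 W/kg


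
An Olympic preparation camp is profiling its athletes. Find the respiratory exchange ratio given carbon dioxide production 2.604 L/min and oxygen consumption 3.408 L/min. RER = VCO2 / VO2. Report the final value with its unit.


VCO2 = 2.604 L/min
VO2 = 3.408 L/min
RER = 2.604 / 3.408 = 0.7641

0.7641


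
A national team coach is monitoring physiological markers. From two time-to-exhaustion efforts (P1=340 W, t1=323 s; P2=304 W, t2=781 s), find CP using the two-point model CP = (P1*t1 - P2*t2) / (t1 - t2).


Work in trial 1 = 109820 J
Work in trial 2 = 237424 J
Delta work = -127604 J
Delta time = -458 s
CP = -127604 / -458 = 278.61 W

278.61 W


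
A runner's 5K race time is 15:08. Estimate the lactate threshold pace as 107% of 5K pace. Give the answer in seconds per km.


Total race time = 15*60 + 8 = 908 seconds
5K pace = 908 / 5 = 181.6 sec/km
LT pace = 181.6 * 1.07 = 194.31 sec/km

194.31 s/km


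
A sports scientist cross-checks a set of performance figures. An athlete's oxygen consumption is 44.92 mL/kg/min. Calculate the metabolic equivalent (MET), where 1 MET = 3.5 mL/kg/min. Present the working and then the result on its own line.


MET = VO2 / 3.5
= 44.92 / 3.5
= 12.83 METs

12.83 METs


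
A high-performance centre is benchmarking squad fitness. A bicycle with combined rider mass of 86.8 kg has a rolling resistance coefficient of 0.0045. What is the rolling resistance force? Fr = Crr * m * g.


Fr = 0.0045 * 86.8 * 9.81
= 0.3906 * 9.81
= 3.832 N

3.832 N


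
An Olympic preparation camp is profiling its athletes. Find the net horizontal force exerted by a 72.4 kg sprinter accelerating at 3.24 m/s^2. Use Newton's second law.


Newton's second law: F = m * a
F = 72.4 * 3.24 = 234.58 N

234.58 N


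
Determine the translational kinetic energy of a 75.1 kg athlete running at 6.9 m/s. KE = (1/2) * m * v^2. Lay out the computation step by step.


KE = 0.5 * m * v^2
= 0.5 * 75.1 * 6.9^2
= 0.5 * 75.1 * 47.61
= 1787.76 J

1787.76 J


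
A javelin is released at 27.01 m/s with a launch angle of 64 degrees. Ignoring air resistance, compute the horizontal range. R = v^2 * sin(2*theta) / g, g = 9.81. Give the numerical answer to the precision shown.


Launch speed squared = 729.5401
sin(2 * 64 deg) = 0.788011
Range = 729.5401 * 0.788011 / 9.81
= 58.602 m

58.602 m


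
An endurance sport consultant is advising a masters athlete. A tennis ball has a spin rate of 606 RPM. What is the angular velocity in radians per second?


Convert RPM to rad/s: multiply by 2*pi and divide by 60
omega = 606 * 2 * pi / 60
= 63.46 rad/s

63.46 rad/s


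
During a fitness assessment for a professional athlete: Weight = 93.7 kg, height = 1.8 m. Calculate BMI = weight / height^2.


height^2 = 1.8^2 = 3.24
BMI = 93.7 / 3.24 = 28.92 kg/m^2

28.92 kg/m^2


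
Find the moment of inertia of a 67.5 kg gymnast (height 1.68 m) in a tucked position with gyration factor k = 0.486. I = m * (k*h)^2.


Radius of gyration = 0.486 * 1.68 = 0.81648 m
I = 67.5 * 0.81648^2
= 67.5 * 0.66664
= 44.998 kg*m^2

44.998 kg*m^2


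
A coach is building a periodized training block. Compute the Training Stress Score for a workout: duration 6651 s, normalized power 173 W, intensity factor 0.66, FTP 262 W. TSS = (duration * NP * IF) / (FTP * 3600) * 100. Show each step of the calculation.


Product = 6651 * 173 * 0.66 = 759411.18
Base = 262 * 3600 = 943200
TSS = 759411.18 / 943200 * 100 = 80.51

80.51 TSS


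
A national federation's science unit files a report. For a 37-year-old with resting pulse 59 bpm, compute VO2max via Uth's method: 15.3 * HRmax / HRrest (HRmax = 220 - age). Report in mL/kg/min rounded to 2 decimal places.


Step 1: HRmax = 220 - 37 = 183 bpm
Step 2: Ratio = 183 / 59 = 3.1017
Step 3: VO2max = 15.3 * 3.1017 = 47.46 mL/kg/min

47.46 mL/kg/min


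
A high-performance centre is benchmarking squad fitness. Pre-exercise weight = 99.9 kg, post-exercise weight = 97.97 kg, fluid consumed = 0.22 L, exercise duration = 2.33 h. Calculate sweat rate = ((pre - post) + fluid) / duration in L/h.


Weight loss = 99.9 - 97.97 = 1.93 kg (approx L)
Total sweat = 1.93 + 0.22 = 2.15 L
Sweat rate = 2.15 / 2.33 = 0.923 L/h

0.923 L/h


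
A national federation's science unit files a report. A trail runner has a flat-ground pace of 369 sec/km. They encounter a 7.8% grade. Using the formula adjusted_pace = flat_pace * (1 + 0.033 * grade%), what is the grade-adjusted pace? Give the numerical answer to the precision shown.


Grade factor = 1 + 0.033 * 7.8 = 1.2574
Adjusted = 369 * 1.2574 = 463.98 sec/km

463.98 s/km


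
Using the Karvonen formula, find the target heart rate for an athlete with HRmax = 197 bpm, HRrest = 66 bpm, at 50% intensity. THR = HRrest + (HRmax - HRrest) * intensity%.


HRR = 197 - 66 = 131
THR = 66 + 131 * 0.5
= 66 + 65.5
= 131.5 bpm

131.5 bpm


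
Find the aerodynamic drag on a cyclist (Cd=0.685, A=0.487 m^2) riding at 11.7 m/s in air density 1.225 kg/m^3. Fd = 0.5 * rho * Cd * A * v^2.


Fd = 0.5 * 1.225 * 0.685 * 0.487 * 11.7^2
= 0.5 * 1.225 * 0.685 * 0.487 * 136.89
= 27.97 N

27.97 N


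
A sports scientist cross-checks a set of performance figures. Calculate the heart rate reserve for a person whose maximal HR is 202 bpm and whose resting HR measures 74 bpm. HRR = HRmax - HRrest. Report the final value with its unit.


HRmax = 202 bpm
HRrest = 74 bpm
HRR = 202 - 74 = 128 bpm

128 bpm


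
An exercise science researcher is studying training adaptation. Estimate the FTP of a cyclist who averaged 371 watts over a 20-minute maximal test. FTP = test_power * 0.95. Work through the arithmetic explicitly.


FTP = 371 * 0.95 = 352.45 W

352.45 W


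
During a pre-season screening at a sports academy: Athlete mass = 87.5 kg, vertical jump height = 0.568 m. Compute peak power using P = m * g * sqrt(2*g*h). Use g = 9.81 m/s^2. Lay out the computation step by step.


sqrt(2 * 9.81 * 0.568) = sqrt(11.14416) = 3.338287 m/s
P = 87.5 * 9.81 * 3.338287
= 2865.5 W

2865.5 W


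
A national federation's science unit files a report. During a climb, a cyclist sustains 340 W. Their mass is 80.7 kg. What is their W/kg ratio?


Power-to-weight = 340 W / 80.7 kg
= 4.213 W/kg

4.213 W/kg


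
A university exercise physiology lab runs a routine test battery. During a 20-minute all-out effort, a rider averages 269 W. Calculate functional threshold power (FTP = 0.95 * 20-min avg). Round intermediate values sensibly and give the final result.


FTP = 0.95 * 269
= 255.55 W

255.55 W


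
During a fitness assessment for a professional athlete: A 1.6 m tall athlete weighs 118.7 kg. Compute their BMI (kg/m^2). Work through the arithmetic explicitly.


height^2 = 2.56 m^2
BMI = 118.7 / 2.56 = 46.37 kg/m^2

46.37 kg/m^2


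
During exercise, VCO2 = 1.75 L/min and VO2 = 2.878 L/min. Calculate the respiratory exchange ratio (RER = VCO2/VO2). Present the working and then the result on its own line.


RER = VCO2 / VO2
= 1.75 / 2.878
= 0.6081

0.6081


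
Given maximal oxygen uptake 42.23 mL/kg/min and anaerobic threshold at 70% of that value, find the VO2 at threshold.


Percentage as decimal = 0.7
VO2 at AT = 42.23 * 0.7 = 29.56 mL/kg/min

29.56 mL/kg/min


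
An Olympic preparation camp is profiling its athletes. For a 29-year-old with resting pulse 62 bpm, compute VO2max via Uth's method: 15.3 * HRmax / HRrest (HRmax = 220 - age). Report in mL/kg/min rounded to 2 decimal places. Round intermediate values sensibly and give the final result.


Step 1: HRmax = 220 - 29 = 191 bpm
Step 2: Ratio = 191 / 62 = 3.0806
Step 3: VO2max = 15.3 * 3.0806 = 47.13 mL/kg/min

47.13 mL/kg/min


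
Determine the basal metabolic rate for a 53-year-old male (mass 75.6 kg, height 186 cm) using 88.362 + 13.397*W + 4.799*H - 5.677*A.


BMR = 88.362 + 13.397*75.6 + 4.799*186 - 5.677*53
= 1692.91 kcal/day

1692.91 kcal/day


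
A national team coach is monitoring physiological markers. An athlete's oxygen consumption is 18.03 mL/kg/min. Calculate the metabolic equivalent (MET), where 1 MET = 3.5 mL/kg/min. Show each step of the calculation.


MET = VO2 / 3.5
= 18.03 / 3.5
= 5.15 METs

5.15 METs


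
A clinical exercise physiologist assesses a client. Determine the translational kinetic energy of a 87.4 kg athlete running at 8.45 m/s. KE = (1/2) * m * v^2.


KE = 0.5 * m * v^2
= 0.5 * 87.4 * 8.45^2
= 0.5 * 87.4 * 71.4025
= 3120.29 J

3120.29 J


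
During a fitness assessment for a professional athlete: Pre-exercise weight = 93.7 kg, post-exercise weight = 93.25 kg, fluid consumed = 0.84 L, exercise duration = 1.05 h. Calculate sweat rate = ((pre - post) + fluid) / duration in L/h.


Weight loss = 93.7 - 93.25 = 0.45 kg (approx L)
Total sweat = 0.45 + 0.84 = 1.29 L
Sweat rate = 1.29 / 1.05 = 1.229 L/h

1.229 L/h


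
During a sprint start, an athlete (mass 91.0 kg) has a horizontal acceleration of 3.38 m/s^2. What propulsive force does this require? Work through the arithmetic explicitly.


Propulsive force = mass * acceleration
= 91.0 kg * 3.38 m/s^2
= 307.58 N

307.58 N


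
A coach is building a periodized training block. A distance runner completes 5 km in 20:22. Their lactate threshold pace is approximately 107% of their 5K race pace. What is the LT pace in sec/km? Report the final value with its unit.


Convert to seconds: 20 min 22 s = 1222 s
Pace per km = 1222 / 5 = 244.4 s/km
LT pace = 244.4 * 1.07 = 261.51 s/km

261.51 s/km


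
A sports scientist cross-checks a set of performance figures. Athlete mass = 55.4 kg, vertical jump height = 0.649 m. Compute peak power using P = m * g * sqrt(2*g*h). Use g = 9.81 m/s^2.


sqrt(2 * 9.81 * 0.649) = sqrt(12.73338) = 3.568386 m/s
P = 55.4 * 9.81 * 3.568386
= 1939.33 W

1939.33 W


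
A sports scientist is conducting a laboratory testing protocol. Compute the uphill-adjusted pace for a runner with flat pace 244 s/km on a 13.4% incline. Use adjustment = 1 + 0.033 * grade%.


Adjustment factor = 1 + 0.033 * 13.4 = 1.4422
Grade-adjusted pace = 244 * 1.4422 = 351.9 s/km

351.9 s/km


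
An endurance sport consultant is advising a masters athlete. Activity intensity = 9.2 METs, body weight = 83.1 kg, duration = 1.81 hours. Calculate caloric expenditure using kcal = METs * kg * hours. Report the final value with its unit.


kcal = 9.2 * 83.1 * 1.81
= 764.52 * 1.81
= 1383.78 kcal

1383.78 kcal


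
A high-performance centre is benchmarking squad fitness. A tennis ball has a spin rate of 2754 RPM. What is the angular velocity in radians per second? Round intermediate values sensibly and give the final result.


Convert RPM to rad/s: multiply by 2*pi and divide by 60
omega = 2754 * 2 * pi / 60
= 288.398 rad/s

288.398 rad/s


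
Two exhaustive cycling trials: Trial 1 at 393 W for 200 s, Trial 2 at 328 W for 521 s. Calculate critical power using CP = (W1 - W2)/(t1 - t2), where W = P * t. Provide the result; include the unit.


W1 = 393 * 200 = 78600 J
W2 = 328 * 521 = 170888 J
CP = (78600 - 170888) / (200 - 521)
= -92288 / -321
= 287.5 W

287.5 W


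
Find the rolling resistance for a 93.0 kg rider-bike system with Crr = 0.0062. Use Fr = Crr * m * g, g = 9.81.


m * g = 93.0 * 9.81 = 912.33 N
Fr = 0.0062 * 912.33 = 5.656 N

5.656 N


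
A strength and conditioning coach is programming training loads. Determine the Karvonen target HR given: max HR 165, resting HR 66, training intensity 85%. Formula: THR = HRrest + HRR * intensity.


HRR = HRmax - HRrest = 165 - 66 = 99
THR = 66 + 99 * 0.85
= 150.15 bpm

150.15 bpm


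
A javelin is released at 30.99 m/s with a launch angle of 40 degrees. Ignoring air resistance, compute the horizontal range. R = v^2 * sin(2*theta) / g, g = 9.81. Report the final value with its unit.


Launch speed squared = 960.3801
sin(2 * 40 deg) = 0.984808
Range = 960.3801 * 0.984808 / 9.81
= 96.411 m

96.411 m


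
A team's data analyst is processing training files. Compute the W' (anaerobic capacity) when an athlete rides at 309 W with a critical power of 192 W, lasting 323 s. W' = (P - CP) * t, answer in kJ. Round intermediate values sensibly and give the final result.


Above-CP power = 117 W
Duration = 323 s
W' = 117 * 323 = 37791 J
Convert: 37791 / 1000 = 37.791 kJ

37.791 kJ


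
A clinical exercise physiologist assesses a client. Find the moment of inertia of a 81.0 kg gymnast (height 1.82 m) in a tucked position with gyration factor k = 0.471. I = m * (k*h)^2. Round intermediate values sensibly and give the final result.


Radius of gyration = 0.471 * 1.82 = 0.85722 m
I = 81.0 * 0.85722^2
= 81.0 * 0.734826
= 59.521 kg*m^2

59.521 kg*m^2


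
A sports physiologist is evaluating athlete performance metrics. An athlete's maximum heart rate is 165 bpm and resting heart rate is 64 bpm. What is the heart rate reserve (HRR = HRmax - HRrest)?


HRR = HRmax - HRrest
= 165 - 64
= 101 bpm

101 bpm


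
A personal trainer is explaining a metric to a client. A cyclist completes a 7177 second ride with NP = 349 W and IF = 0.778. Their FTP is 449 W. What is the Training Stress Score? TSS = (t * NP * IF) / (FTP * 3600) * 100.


t * NP * IF = 7177 * 349 * 0.778 = 1948713.394
FTP * 3600 = 1616400
TSS = (1948713.394 / 1616400) * 100 = 120.56

120.56 TSS


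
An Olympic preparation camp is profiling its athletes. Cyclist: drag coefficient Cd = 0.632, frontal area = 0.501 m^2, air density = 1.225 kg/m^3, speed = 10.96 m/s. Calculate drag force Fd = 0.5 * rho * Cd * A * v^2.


v^2 = 10.96^2 = 120.1216
Fd = 0.5 * 1.225 * 0.632 * 0.501 * 120.1216
= 23.296 N

23.296 N


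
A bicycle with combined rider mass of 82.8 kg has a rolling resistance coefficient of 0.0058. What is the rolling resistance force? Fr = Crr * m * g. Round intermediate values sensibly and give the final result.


Fr = 0.0058 * 82.8 * 9.81
= 0.48024 * 9.81
= 4.711 N

4.711 N


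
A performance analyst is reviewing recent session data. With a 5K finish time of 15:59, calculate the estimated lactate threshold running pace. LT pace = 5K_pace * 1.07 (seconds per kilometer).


Race duration = 959 s for 5 km
Average pace = 959 / 5 = 191.8 s/km
LT pace = 191.8 * 1.07
= 205.23 s/km

205.23 s/km


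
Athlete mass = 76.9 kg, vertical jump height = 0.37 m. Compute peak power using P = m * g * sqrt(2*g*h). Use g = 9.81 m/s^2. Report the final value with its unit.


sqrt(2 * 9.81 * 0.37) = sqrt(7.2594) = 2.694327 m/s
P = 76.9 * 9.81 * 2.694327
= 2032.57 W

2032.57 W


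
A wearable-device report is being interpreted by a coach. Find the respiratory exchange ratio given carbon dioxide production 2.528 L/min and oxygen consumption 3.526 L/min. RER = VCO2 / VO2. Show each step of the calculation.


VCO2 = 2.528 L/min
VO2 = 3.526 L/min
RER = 2.528 / 3.526 = 0.717

0.717


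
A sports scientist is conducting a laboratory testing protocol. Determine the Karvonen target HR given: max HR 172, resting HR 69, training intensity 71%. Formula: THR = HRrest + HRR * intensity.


HRR = HRmax - HRrest = 172 - 69 = 103
THR = 69 + 103 * 0.71
= 142.13 bpm

142.13 bpm


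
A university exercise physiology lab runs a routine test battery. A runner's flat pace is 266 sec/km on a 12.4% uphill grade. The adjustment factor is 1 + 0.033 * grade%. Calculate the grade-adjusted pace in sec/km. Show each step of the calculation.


Factor = 1 + 0.033 * 12.4 = 1.4092
Adjusted pace = 266 * 1.4092
= 374.85 sec/km

374.85 s/km


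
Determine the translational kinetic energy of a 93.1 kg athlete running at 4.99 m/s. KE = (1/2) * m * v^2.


KE = 0.5 * m * v^2
= 0.5 * 93.1 * 4.99^2
= 0.5 * 93.1 * 24.9001
= 1159.1 J

1159.1 J


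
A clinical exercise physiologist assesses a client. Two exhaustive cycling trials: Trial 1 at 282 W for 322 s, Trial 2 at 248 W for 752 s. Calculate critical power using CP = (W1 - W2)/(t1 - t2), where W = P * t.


W1 = 282 * 322 = 90804 J
W2 = 248 * 752 = 186496 J
CP = (90804 - 186496) / (322 - 752)
= -95692 / -430
= 222.54 W

222.54 W


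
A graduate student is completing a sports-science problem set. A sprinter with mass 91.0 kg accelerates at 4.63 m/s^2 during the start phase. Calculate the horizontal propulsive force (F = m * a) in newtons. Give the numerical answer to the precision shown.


F = m * a
= 91.0 * 4.63
= 421.33 N

421.33 N


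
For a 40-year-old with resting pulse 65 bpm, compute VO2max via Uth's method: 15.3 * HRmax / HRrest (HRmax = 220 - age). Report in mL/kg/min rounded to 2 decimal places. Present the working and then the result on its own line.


Step 1: HRmax = 220 - 40 = 180 bpm
Step 2: Ratio = 180 / 65 = 2.7692
Step 3: VO2max = 15.3 * 2.7692 = 42.37 mL/kg/min

42.37 mL/kg/min


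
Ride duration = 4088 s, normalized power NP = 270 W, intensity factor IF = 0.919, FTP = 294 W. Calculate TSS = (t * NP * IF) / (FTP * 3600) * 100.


Numerator = 4088 * 270 * 0.919 = 1014355.44
Denominator = 294 * 3600 = 1058400
TSS = 1014355.44 / 1058400 * 100
= 95.84

95.84 TSS


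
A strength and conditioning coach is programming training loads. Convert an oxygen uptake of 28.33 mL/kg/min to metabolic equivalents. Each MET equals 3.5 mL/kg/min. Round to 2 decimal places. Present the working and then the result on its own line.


One MET = 3.5 mL/kg/min
Number of METs = 28.33 / 3.5
= 8.09 METs

8.09 METs


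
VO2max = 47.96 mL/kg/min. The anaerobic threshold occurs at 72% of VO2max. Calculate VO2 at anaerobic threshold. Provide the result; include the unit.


AT fraction = 72 / 100 = 0.72
AT VO2 = 47.96 * 0.72
= 34.53 mL/kg/min

34.53 mL/kg/min


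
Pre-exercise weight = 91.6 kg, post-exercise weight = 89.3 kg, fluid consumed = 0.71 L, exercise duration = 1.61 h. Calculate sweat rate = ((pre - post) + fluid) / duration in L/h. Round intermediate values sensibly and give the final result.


Weight loss = 91.6 - 89.3 = 2.3 kg (approx L)
Total sweat = 2.3 + 0.71 = 3.01 L
Sweat rate = 3.01 / 1.61 = 1.87 L/h

1.87 L/h


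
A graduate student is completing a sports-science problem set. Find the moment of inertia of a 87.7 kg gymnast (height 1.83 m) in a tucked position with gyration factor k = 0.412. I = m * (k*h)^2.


Radius of gyration = 0.412 * 1.83 = 0.75396 m
I = 87.7 * 0.75396^2
= 87.7 * 0.568456
= 49.854 kg*m^2

49.854 kg*m^2


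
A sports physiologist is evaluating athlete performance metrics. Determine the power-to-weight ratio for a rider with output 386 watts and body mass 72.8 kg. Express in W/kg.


P/W = 386 / 72.8 = 5.302 W/kg

5.302 W/kg


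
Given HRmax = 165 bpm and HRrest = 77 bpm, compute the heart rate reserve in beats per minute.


Heart rate reserve = maximum HR minus resting HR
HRR = 165 - 77 = 88 bpm

88 bpm


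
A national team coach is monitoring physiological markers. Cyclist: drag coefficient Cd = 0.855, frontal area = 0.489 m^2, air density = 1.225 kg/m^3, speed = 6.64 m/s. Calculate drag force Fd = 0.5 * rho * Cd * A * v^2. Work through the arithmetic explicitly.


v^2 = 6.64^2 = 44.0896
Fd = 0.5 * 1.225 * 0.855 * 0.489 * 44.0896
= 11.291 N

11.291 N


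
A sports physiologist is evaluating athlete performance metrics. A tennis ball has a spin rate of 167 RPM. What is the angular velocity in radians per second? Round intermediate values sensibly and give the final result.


Convert RPM to rad/s: multiply by 2*pi and divide by 60
omega = 167 * 2 * pi / 60
= 17.488 rad/s

17.488 rad/s


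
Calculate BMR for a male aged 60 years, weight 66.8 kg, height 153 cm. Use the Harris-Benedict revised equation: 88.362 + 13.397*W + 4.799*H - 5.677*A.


Substituting values:
W term = 13.397 * 66.8 = 894.9196
H term = 4.799 * 153 = 734.247
A term = 5.677 * 60 = 340.62
BMR = 1376.91 kcal/day

1376.91 kcal/day


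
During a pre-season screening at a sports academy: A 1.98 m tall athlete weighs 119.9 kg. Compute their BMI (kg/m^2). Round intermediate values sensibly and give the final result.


height^2 = 3.9204 m^2
BMI = 119.9 / 3.9204 = 30.58 kg/m^2

30.58 kg/m^2


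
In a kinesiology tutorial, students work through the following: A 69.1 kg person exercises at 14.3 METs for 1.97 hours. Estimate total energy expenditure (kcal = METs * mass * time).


Energy = METs * mass(kg) * time(h)
= 14.3 * 69.1 * 1.97
= 1946.62 kcal

1946.62 kcal


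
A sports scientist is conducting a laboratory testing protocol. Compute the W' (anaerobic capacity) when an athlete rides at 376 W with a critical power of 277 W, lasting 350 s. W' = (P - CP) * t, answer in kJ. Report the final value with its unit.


Above-CP power = 99 W
Duration = 350 s
W' = 99 * 350 = 34650 J
Convert: 34650 / 1000 = 34.65 kJ

34.65 kJ


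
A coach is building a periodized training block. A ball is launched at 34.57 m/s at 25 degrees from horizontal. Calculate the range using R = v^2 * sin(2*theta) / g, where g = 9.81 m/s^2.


sin(2 * 25) = sin(50) = 0.766044
v^2 = 34.57^2 = 1195.0849
R = 1195.0849 * 0.766044 / 9.81
= 93.322 m

93.322 m


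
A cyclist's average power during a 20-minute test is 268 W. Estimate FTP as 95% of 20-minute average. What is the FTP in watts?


FTP = 20-min power * 0.95
= 268 * 0.95
= 254.6 W

254.6 W


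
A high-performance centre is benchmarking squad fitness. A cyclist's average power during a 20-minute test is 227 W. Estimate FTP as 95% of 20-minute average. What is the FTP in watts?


FTP = 20-min power * 0.95
= 227 * 0.95
= 215.65 W

215.65 W


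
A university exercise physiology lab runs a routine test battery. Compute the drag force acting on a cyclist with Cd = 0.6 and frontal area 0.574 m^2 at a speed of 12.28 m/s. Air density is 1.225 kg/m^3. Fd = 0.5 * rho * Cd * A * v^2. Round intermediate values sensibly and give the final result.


Step 1: v^2 = 150.7984
Step 2: Fd = 0.5 * 1.225 * 0.6 * 0.574 * 150.7984
= 31.81 N

31.81 N


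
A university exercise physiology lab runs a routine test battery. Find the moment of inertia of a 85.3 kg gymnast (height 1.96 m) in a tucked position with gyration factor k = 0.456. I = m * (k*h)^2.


Radius of gyration = 0.456 * 1.96 = 0.89376 m
I = 85.3 * 0.89376^2
= 85.3 * 0.798807
= 68.138 kg*m^2

68.138 kg*m^2


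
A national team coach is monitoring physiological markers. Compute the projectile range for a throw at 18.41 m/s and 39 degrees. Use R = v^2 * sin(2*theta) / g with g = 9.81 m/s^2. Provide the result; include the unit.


Two times the angle = 78 degrees
sin(78) = 0.978148
R = 338.9281 * 0.978148 / 9.81 = 33.794 m

33.794 m


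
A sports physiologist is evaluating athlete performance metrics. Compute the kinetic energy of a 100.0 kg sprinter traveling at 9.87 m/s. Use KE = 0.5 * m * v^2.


Velocity squared = 97.4169
KE = 0.5 * 100.0 * 97.4169 = 4870.85 J

4870.85 J


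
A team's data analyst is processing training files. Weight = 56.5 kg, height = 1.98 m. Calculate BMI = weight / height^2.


height^2 = 1.98^2 = 3.9204
BMI = 56.5 / 3.9204 = 14.41 kg/m^2

14.41 kg/m^2


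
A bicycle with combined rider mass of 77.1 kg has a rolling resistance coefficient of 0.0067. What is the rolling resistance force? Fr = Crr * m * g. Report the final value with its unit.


Fr = 0.0067 * 77.1 * 9.81
= 0.51657 * 9.81
= 5.068 N

5.068 N


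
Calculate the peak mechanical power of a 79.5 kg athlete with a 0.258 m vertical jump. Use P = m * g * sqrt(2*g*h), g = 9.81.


First, sqrt(2gh) = sqrt(2 * 9.81 * 0.258)
= sqrt(5.06196) = 2.24988 m/s
Power = 79.5 * 9.81 * 2.24988 = 1754.67 W

1754.67 W


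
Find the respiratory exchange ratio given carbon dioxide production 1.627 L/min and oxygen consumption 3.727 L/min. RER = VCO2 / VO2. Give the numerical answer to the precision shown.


VCO2 = 1.627 L/min
VO2 = 3.727 L/min
RER = 1.627 / 3.727 = 0.4365

0.4365


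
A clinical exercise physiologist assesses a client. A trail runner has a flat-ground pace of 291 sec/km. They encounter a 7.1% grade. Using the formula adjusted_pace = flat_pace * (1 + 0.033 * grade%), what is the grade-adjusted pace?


Grade factor = 1 + 0.033 * 7.1 = 1.2343
Adjusted = 291 * 1.2343 = 359.18 sec/km

359.18 s/km


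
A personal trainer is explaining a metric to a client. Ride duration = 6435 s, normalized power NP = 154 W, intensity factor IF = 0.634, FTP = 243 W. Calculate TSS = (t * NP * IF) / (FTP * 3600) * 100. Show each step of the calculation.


Numerator = 6435 * 154 * 0.634 = 628287.66
Denominator = 243 * 3600 = 874800
TSS = 628287.66 / 874800 * 100
= 71.82

71.82 TSS


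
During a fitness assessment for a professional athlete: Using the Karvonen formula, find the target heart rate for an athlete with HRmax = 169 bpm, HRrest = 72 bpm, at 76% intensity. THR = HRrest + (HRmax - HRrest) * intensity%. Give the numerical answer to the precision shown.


HRR = 169 - 72 = 97
THR = 72 + 97 * 0.76
= 72 + 73.72
= 145.72 bpm

145.72 bpm


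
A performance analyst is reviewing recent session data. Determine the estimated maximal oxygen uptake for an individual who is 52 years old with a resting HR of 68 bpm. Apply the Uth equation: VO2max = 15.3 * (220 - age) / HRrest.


HRmax = 220 - 52 = 168
VO2max = 15.3 * (168 / 68)
= 15.3 * 2.4706
= 37.8 mL/kg/min

37.8 mL/kg/min


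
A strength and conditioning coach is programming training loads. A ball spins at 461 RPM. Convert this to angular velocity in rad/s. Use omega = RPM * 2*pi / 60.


omega = 461 * 2 * pi / 60
= 461 * 6.28318531 / 60
= 2896.548 / 60
= 48.276 rad/s

48.276 rad/s


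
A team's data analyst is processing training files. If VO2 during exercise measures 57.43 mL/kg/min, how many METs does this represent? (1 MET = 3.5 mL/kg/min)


METs = VO2 / 3.5 = 57.43 / 3.5 = 16.41

16.41 METs


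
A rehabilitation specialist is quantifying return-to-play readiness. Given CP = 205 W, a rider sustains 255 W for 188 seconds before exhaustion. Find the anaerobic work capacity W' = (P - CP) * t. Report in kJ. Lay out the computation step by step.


Excess power = 255 - 205 = 50 W
Work above CP = 50 * 188 = 9400 J
W' = 9.4 kJ

9.4 kJ


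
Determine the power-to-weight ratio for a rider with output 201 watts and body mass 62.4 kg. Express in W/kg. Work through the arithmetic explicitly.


P/W = 201 / 62.4 = 3.221 W/kg

3.221 W/kg


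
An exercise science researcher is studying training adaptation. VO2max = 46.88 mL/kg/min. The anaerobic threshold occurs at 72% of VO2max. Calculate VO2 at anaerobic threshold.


AT fraction = 72 / 100 = 0.72
AT VO2 = 46.88 * 0.72
= 33.75 mL/kg/min

33.75 mL/kg/min


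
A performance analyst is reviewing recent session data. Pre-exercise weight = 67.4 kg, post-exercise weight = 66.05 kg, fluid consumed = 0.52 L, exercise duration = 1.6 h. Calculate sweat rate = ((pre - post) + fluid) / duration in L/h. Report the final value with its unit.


Weight loss = 67.4 - 66.05 = 1.35 kg (approx L)
Total sweat = 1.35 + 0.52 = 1.87 L
Sweat rate = 1.87 / 1.6 = 1.169 L/h

1.169 L/h


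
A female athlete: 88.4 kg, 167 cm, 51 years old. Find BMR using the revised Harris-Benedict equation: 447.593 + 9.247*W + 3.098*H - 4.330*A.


Intercept = 447.593
Weight contribution = 9.247 * 88.4 = 817.4348
Height contribution = 3.098 * 167 = 517.366
Age contribution = 4.33 * 51 = 220.83
BMR = 447.593 + 817.4348 + 517.366 - 220.83
= 1561.56 kcal/day

1561.56 kcal/day


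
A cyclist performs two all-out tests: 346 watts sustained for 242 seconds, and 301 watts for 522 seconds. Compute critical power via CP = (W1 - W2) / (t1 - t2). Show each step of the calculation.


W1 = P1 * t1 = 346 * 242 = 83732 J
W2 = P2 * t2 = 301 * 522 = 157122 J
CP = (83732 - 157122) / (242 - 522)
= 262.11 W

262.11 W


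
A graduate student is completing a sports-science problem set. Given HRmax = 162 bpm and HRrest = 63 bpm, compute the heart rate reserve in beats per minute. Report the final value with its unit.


Heart rate reserve = maximum HR minus resting HR
HRR = 162 - 63 = 99 bpm

99 bpm


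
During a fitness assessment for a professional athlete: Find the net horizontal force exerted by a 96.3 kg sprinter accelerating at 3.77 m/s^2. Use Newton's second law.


Newton's second law: F = m * a
F = 96.3 * 3.77 = 363.05 N

363.05 N


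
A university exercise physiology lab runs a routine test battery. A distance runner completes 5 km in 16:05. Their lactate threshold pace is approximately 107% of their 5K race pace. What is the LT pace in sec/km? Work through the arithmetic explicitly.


Convert to seconds: 16 min 5 s = 965 s
Pace per km = 965 / 5 = 193.0 s/km
LT pace = 193.0 * 1.07 = 206.51 s/km

206.51 s/km


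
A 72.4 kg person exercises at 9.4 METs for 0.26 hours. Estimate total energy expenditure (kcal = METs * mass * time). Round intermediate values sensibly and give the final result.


Energy = METs * mass(kg) * time(h)
= 9.4 * 72.4 * 0.26
= 176.95 kcal

176.95 kcal


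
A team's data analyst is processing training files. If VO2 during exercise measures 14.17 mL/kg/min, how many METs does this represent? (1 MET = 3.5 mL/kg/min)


METs = VO2 / 3.5 = 14.17 / 3.5 = 4.05

4.05 METs


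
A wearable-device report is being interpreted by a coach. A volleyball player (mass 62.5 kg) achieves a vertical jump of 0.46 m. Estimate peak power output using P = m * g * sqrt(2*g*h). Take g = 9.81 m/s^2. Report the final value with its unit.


2 * g * h = 2 * 9.81 * 0.46 = 9.0252
sqrt(9.0252) = 3.004197 m/s
P = 62.5 * 9.81 * 3.004197 = 1841.95 W

1841.95 W


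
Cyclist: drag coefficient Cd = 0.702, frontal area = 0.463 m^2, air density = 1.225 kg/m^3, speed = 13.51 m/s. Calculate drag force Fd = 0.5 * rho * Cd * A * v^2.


v^2 = 13.51^2 = 182.5201
Fd = 0.5 * 1.225 * 0.702 * 0.463 * 182.5201
= 36.336 N

36.336 N


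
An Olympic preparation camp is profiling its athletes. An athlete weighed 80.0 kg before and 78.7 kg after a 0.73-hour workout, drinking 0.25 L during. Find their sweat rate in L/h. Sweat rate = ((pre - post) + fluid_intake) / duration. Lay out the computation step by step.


Body mass change = 1.3 kg
Total sweat loss = 1.3 + 0.25 = 1.55 L
Rate = 1.55 / 0.73 = 2.123 L/h

2.123 L/h


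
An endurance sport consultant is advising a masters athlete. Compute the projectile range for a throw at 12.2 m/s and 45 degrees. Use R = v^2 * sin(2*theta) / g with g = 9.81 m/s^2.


Two times the angle = 90 degrees
sin(90) = 1.0
R = 148.84 * 1.0 / 9.81 = 15.172 m

15.172 m


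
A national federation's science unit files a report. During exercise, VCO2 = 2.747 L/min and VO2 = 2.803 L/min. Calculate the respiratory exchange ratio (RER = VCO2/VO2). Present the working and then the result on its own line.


RER = VCO2 / VO2
= 2.747 / 2.803
= 0.98

0.98


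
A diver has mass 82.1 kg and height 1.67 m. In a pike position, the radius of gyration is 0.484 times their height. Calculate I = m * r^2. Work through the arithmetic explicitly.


r = 0.484 * 1.67 = 0.80828 m
I = m * r^2 = 82.1 * 0.653317 = 53.637 kg*m^2

53.637 kg*m^2


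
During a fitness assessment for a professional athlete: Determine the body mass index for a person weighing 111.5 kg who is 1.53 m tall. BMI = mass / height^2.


BMI = mass / height^2
= 111.5 / 1.53^2
= 111.5 / 2.3409
= 47.63 kg/m^2

47.63 kg/m^2


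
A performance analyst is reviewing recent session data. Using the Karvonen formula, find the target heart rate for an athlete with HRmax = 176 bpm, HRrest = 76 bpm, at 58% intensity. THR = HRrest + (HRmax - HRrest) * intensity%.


HRR = 176 - 76 = 100
THR = 76 + 100 * 0.58
= 76 + 58.0
= 134.0 bpm

134.0 bpm


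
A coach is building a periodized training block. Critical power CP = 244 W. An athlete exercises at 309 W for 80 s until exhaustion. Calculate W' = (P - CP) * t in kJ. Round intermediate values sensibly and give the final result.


P - CP = 309 - 244 = 65 W
W' = 65 * 80 = 5200 J
= 5200 / 1000 = 5.2 kJ

5.2 kJ


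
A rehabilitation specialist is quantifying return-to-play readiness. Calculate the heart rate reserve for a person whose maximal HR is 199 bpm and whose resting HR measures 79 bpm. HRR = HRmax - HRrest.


HRmax = 199 bpm
HRrest = 79 bpm
HRR = 199 - 79 = 120 bpm

120 bpm


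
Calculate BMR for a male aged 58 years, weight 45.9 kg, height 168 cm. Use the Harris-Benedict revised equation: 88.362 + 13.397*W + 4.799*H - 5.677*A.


Substituting values:
W term = 13.397 * 45.9 = 614.9223
H term = 4.799 * 168 = 806.232
A term = 5.677 * 58 = 329.266
BMR = 1180.25 kcal/day

1180.25 kcal/day


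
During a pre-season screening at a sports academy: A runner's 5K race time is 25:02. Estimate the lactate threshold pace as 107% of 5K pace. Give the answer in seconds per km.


Total race time = 25*60 + 2 = 1502 seconds
5K pace = 1502 / 5 = 300.4 sec/km
LT pace = 300.4 * 1.07 = 321.43 sec/km

321.43 s/km


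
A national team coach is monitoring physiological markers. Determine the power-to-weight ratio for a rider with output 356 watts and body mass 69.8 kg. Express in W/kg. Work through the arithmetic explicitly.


P/W = 356 / 69.8 = 5.1 W/kg

5.1 W/kg


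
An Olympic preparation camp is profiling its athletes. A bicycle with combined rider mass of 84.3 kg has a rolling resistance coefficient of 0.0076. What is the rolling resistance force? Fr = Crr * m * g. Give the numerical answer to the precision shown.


Fr = 0.0076 * 84.3 * 9.81
= 0.64068 * 9.81
= 6.285 N

6.285 N


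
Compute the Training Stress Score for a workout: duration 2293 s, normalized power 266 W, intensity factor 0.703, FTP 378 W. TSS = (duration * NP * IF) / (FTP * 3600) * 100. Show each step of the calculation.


Product = 2293 * 266 * 0.703 = 428786.414
Base = 378 * 3600 = 1360800
TSS = 428786.414 / 1360800 * 100 = 31.51

31.51 TSS


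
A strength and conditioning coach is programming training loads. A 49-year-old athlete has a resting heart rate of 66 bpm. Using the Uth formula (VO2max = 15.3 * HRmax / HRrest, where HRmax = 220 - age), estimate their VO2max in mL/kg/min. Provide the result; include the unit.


HRmax = 220 - 49 = 171 bpm
Ratio = HRmax / HRrest = 171 / 66 = 2.5909
VO2max = 15.3 * 2.5909 = 39.64 mL/kg/min

39.64 mL/kg/min


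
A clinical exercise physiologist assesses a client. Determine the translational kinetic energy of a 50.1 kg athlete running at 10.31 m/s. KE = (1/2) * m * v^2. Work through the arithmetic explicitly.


KE = 0.5 * m * v^2
= 0.5 * 50.1 * 10.31^2
= 0.5 * 50.1 * 106.2961
= 2662.72 J

2662.72 J


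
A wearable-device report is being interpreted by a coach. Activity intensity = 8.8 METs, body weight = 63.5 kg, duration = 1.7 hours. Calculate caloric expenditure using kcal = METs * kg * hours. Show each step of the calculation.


kcal = 8.8 * 63.5 * 1.7
= 558.8 * 1.7
= 949.96 kcal

949.96 kcal
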